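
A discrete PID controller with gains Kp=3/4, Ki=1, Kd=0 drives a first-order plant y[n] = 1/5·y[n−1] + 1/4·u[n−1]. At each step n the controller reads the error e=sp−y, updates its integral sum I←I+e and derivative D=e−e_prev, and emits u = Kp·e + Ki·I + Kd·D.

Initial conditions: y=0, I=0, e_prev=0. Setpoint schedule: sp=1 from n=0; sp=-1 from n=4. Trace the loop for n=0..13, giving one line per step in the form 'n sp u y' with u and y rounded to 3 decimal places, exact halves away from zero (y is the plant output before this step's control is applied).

(exact arithmetic carried between steps; '≈' marks a value shown rounded to 6 d.p. or computed from one; I and e_prev carry over from the previous line; the table rounds u and y to 3 d.p., halves away from zero)
n=0: y=0, sp=1, e=sp−y=1; I=1, D=e−e_prev=1; u=3/4·1+1·1+0·1=1.75; next y=1/5·0+1/4·1.75=0.4375
n=1: y=0.4375, sp=1, e=sp−y=0.5625; I=1.5625, D=e−e_prev=-0.4375; u=3/4·0.5625+1·1.5625+0·(-0.4375)=1.984375; next y=1/5·0.4375+1/4·1.984375≈0.583594
n=2: y≈0.583594, sp=1, e=sp−y≈0.416406; I≈1.978906, D=e−e_prev≈-0.146094; u=3/4·0.416406+1·1.978906+0·(-0.146094)≈2.291211; next y=1/5·0.583594+1/4·2.291211≈0.689521
n=3: y≈0.689521, sp=1, e=sp−y≈0.310479; I≈2.289385, D=e−e_prev≈-0.105928; u=3/4·0.310479+1·2.289385+0·(-0.105928)≈2.522244; next y=1/5·0.689521+1/4·2.522244≈0.768465
n=4: y≈0.768465, sp=-1, e=sp−y≈-1.768465; I≈0.520920, D=e−e_prev≈-2.078944; u=3/4·(-1.768465)+1·0.520920+0·(-2.078944)≈-0.805429; next y=1/5·0.768465+1/4·(-0.805429)≈-0.047664
n=5: y≈-0.047664, sp=-1, e=sp−y≈-0.952336; I≈-0.431416, D=e−e_prev≈0.816130; u=3/4·(-0.952336)+1·(-0.431416)+0·0.816130≈-1.145668; next y=1/5·(-0.047664)+1/4·(-1.145668)≈-0.295950
n=6: y≈-0.295950, sp=-1, e=sp−y≈-0.704050; I≈-1.135466, D=e−e_prev≈0.248286; u=3/4·(-0.704050)+1·(-1.135466)+0·0.248286≈-1.663504; next y=1/5·(-0.295950)+1/4·(-1.663504)≈-0.475066
n=7: y≈-0.475066, sp=-1, e=sp−y≈-0.524934; I≈-1.660400, D=e−e_prev≈0.179116; u=3/4·(-0.524934)+1·(-1.660400)+0·0.179116≈-2.054101; next y=1/5·(-0.475066)+1/4·(-2.054101)≈-0.608538
n=8: y≈-0.608538, sp=-1, e=sp−y≈-0.391462; I≈-2.051862, D=e−e_prev≈0.133472; u=3/4·(-0.391462)+1·(-2.051862)+0·0.133472≈-2.345458; next y=1/5·(-0.608538)+1/4·(-2.345458)≈-0.708072
n=9: y≈-0.708072, sp=-1, e=sp−y≈-0.291928; I≈-2.343790, D=e−e_prev≈0.099534; u=3/4·(-0.291928)+1·(-2.343790)+0·0.099534≈-2.562736; next y=1/5·(-0.708072)+1/4·(-2.562736)≈-0.782298
n=10: y≈-0.782298, sp=-1, e=sp−y≈-0.217702; I≈-2.561491, D=e−e_prev≈0.074226; u=3/4·(-0.217702)+1·(-2.561491)+0·0.074226≈-2.724768; next y=1/5·(-0.782298)+1/4·(-2.724768)≈-0.837652
n=11: y≈-0.837652, sp=-1, e=sp−y≈-0.162348; I≈-2.723840, D=e−e_prev≈0.055353; u=3/4·(-0.162348)+1·(-2.723840)+0·0.055353≈-2.845601; next y=1/5·(-0.837652)+1/4·(-2.845601)≈-0.878931
n=12: y≈-0.878931, sp=-1, e=sp−y≈-0.121069; I≈-2.844909, D=e−e_prev≈0.041279; u=3/4·(-0.121069)+1·(-2.844909)+0·0.041279≈-2.935711; next y=1/5·(-0.878931)+1/4·(-2.935711)≈-0.909714
n=13: y≈-0.909714, sp=-1, e=sp−y≈-0.090286; I≈-2.935195, D=e−e_prev≈0.030783; u=3/4·(-0.090286)+1·(-2.935195)+0·0.030783≈-3.002910; next y=1/5·(-0.909714)+1/4·(-3.002910)≈-0.932670

0 1 1.750 0.000
1 1 1.984 0.438
2 1 2.291 0.584
3 1 2.522 0.690
4 -1 -0.805 0.768
5 -1 -1.146 -0.048
6 -1 -1.664 -0.296
7 -1 -2.054 -0.475
8 -1 -2.345 -0.609
9 -1 -2.563 -0.708
10 -1 -2.725 -0.782
11 -1 -2.846 -0.838
12 -1 -2.936 -0.879
13 -1 -3.003 -0.910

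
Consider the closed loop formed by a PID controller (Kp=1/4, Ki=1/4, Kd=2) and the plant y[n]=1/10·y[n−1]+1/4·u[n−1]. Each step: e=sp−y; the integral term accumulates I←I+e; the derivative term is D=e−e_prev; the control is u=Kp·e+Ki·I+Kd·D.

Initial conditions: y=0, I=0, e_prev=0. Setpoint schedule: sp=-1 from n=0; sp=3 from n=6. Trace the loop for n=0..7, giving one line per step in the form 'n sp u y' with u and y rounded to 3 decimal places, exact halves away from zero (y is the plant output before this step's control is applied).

0 -1 -2.500 0.000
1 -1 0.813 -0.625
2 -1 -2.445 0.141
3 -1 0.646 -0.597
4 -1 -2.678 0.102
5 -1 0.347 -0.659
6 3 7.039 0.021
7 3 -3.208 1.762

(exact arithmetic carried between steps; '≈' marks a value shown rounded to 6 d.p. or computed from one; I and e_prev carry over from the previous line; the table rounds u and y to 3 d.p., halves away from zero)
n=0: y=0, sp=-1, e=sp−y=-1; I=-1, D=e−e_prev=-1; u=1/4·(-1)+1/4·(-1)+2·(-1)=-2.5; next y=1/10·0+1/4·(-2.5)=-0.625
n=1: y=-0.625, sp=-1, e=sp−y=-0.375; I=-1.375, D=e−e_prev=0.625; u=1/4·(-0.375)+1/4·(-1.375)+2·0.625=0.8125; next y=1/10·(-0.625)+1/4·0.8125=0.140625
n=2: y=0.140625, sp=-1, e=sp−y=-1.140625; I=-2.515625, D=e−e_prev=-0.765625; u=1/4·(-1.140625)+1/4·(-2.515625)+2·(-0.765625)≈-2.445313; next y=1/10·0.140625+1/4·(-2.445313)≈-0.597266
n=3: y≈-0.597266, sp=-1, e=sp−y≈-0.402734; I≈-2.918359, D=e−e_prev≈0.737891; u=1/4·(-0.402734)+1/4·(-2.918359)+2·0.737891≈0.645508; next y=1/10·(-0.597266)+1/4·0.645508≈0.101650
n=4: y≈0.101650, sp=-1, e=sp−y≈-1.101650; I≈-4.020010, D=e−e_prev≈-0.698916; u=1/4·(-1.101650)+1/4·(-4.020010)+2·(-0.698916)≈-2.678247; next y=1/10·0.101650+1/4·(-2.678247)≈-0.659397
n=5: y≈-0.659397, sp=-1, e=sp−y≈-0.340603; I≈-4.360613, D=e−e_prev≈0.761047; u=1/4·(-0.340603)+1/4·(-4.360613)+2·0.761047≈0.346790; next y=1/10·(-0.659397)+1/4·0.346790≈0.020758
n=6: y≈0.020758, sp=3, e=sp−y≈2.979242; I≈-1.381371, D=e−e_prev≈3.319845; u=1/4·2.979242+1/4·(-1.381371)+2·3.319845≈7.039159; next y=1/10·0.020758+1/4·7.039159≈1.761865
n=7: y≈1.761865, sp=3, e=sp−y≈1.238135; I≈-0.143236, D=e−e_prev≈-1.741108; u=1/4·1.238135+1/4·(-0.143236)+2·(-1.741108)≈-3.208491; next y=1/10·1.761865+1/4·(-3.208491)≈-0.625936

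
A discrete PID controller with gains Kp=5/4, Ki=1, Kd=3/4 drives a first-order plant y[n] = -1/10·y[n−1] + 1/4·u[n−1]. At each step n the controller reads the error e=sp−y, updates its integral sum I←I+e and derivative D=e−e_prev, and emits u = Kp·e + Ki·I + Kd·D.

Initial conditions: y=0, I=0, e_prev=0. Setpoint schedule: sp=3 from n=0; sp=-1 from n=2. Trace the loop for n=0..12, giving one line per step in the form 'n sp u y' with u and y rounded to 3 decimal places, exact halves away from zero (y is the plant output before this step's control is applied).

(exact arithmetic carried between steps; '≈' marks a value shown rounded to 6 d.p. or computed from one; I and e_prev carry over from the previous line; the table rounds u and y to 3 d.p., halves away from zero)
n=0: y=0, sp=3, e=sp−y=3; I=3, D=e−e_prev=3; u=5/4·3+1·3+3/4·3=9; next y=-1/10·0+1/4·9=2.25
n=1: y=2.25, sp=3, e=sp−y=0.75; I=3.75, D=e−e_prev=-2.25; u=5/4·0.75+1·3.75+3/4·(-2.25)=3; next y=-1/10·2.25+1/4·3=0.525
n=2: y=0.525, sp=-1, e=sp−y=-1.525; I=2.225, D=e−e_prev=-2.275; u=5/4·(-1.525)+1·2.225+3/4·(-2.275)=-1.3875; next y=-1/10·0.525+1/4·(-1.3875)=-0.399375
n=3: y=-0.399375, sp=-1, e=sp−y=-0.600625; I=1.624375, D=e−e_prev=0.924375; u=5/4·(-0.600625)+1·1.624375+3/4·0.924375=1.566875; next y=-1/10·(-0.399375)+1/4·1.566875≈0.431656
n=4: y≈0.431656, sp=-1, e=sp−y≈-1.431656; I≈0.192719, D=e−e_prev≈-0.831031; u=5/4·(-1.431656)+1·0.192719+3/4·(-0.831031)≈-2.220125; next y=-1/10·0.431656+1/4·(-2.220125)≈-0.598197
n=5: y≈-0.598197, sp=-1, e=sp−y≈-0.401803; I≈-0.209084, D=e−e_prev≈1.029853; u=5/4·(-0.401803)+1·(-0.209084)+3/4·1.029853≈0.061052; next y=-1/10·(-0.598197)+1/4·0.061052≈0.075083
n=6: y≈0.075083, sp=-1, e=sp−y≈-1.075083; I≈-1.284167, D=e−e_prev≈-0.673279; u=5/4·(-1.075083)+1·(-1.284167)+3/4·(-0.673279)≈-3.132980; next y=-1/10·0.075083+1/4·(-3.132980)≈-0.790753
n=7: y≈-0.790753, sp=-1, e=sp−y≈-0.209247; I≈-1.493414, D=e−e_prev≈0.865836; u=5/4·(-0.209247)+1·(-1.493414)+3/4·0.865836≈-1.105595; next y=-1/10·(-0.790753)+1/4·(-1.105595)≈-0.197324
n=8: y≈-0.197324, sp=-1, e=sp−y≈-0.802676; I≈-2.296090, D=e−e_prev≈-0.593430; u=5/4·(-0.802676)+1·(-2.296090)+3/4·(-0.593430)≈-3.744508; next y=-1/10·(-0.197324)+1/4·(-3.744508)≈-0.916395
n=9: y≈-0.916395, sp=-1, e=sp−y≈-0.083605; I≈-2.379696, D=e−e_prev≈0.719071; u=5/4·(-0.083605)+1·(-2.379696)+3/4·0.719071≈-1.944899; next y=-1/10·(-0.916395)+1/4·(-1.944899)≈-0.394585
n=10: y≈-0.394585, sp=-1, e=sp−y≈-0.605415; I≈-2.985110, D=e−e_prev≈-0.521809; u=5/4·(-0.605415)+1·(-2.985110)+3/4·(-0.521809)≈-4.133236; next y=-1/10·(-0.394585)+1/4·(-4.133236)≈-0.993850
n=11: y≈-0.993850, sp=-1, e=sp−y≈-0.006150; I≈-2.991260, D=e−e_prev≈0.599265; u=5/4·(-0.006150)+1·(-2.991260)+3/4·0.599265≈-2.549498; next y=-1/10·(-0.993850)+1/4·(-2.549498)≈-0.537989
n=12: y≈-0.537989, sp=-1, e=sp−y≈-0.462011; I≈-3.453270, D=e−e_prev≈-0.455861; u=5/4·(-0.462011)+1·(-3.453270)+3/4·(-0.455861)≈-4.372679; next y=-1/10·(-0.537989)+1/4·(-4.372679)≈-1.039371

0 3 9.000 0.000
1 3 3.000 2.250
2 -1 -1.388 0.525
3 -1 1.567 -0.399
4 -1 -2.220 0.432
5 -1 0.061 -0.598
6 -1 -3.133 0.075
7 -1 -1.106 -0.791
8 -1 -3.745 -0.197
9 -1 -1.945 -0.916
10 -1 -4.133 -0.395
11 -1 -2.549 -0.994
12 -1 -4.373 -0.538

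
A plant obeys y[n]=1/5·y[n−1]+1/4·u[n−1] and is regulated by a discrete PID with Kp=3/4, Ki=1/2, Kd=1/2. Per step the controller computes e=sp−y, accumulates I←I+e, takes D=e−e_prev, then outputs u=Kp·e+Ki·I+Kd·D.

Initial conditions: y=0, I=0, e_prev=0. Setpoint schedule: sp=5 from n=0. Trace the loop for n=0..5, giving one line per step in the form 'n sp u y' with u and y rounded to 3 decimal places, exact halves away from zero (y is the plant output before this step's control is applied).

(exact arithmetic carried between steps; '≈' marks a value shown rounded to 6 d.p. or computed from one; I and e_prev carry over from the previous line; the table rounds u and y to 3 d.p., halves away from zero)
n=0: y=0, sp=5, e=sp−y=5; I=5, D=e−e_prev=5; u=3/4·5+1/2·5+1/2·5=8.75; next y=1/5·0+1/4·8.75=2.1875
n=1: y=2.1875, sp=5, e=sp−y=2.8125; I=7.8125, D=e−e_prev=-2.1875; u=3/4·2.8125+1/2·7.8125+1/2·(-2.1875)=4.921875; next y=1/5·2.1875+1/4·4.921875≈1.667969
n=2: y≈1.667969, sp=5, e=sp−y≈3.332031; I≈11.144531, D=e−e_prev≈0.519531; u=3/4·3.332031+1/2·11.144531+1/2·0.519531≈8.331055; next y=1/5·1.667969+1/4·8.331055≈2.416357
n=3: y≈2.416357, sp=5, e=sp−y≈2.583643; I≈13.728174, D=e−e_prev≈-0.748389; u=3/4·2.583643+1/2·13.728174+1/2·(-0.748389)≈8.427625; next y=1/5·2.416357+1/4·8.427625≈2.590178
n=4: y≈2.590178, sp=5, e=sp−y≈2.409822; I≈16.137996, D=e−e_prev≈-0.173820; u=3/4·2.409822+1/2·16.137996+1/2·(-0.173820)≈9.789455; next y=1/5·2.590178+1/4·9.789455≈2.965399
n=5: y≈2.965399, sp=5, e=sp−y≈2.034601; I≈18.172597, D=e−e_prev≈-0.375222; u=3/4·2.034601+1/2·18.172597+1/2·(-0.375222)≈10.424638; next y=1/5·2.965399+1/4·10.424638≈3.199239

0 5 8.750 0.000
1 5 4.922 2.188
2 5 8.331 1.668
3 5 8.428 2.416
4 5 9.789 2.590
5 5 10.425 2.965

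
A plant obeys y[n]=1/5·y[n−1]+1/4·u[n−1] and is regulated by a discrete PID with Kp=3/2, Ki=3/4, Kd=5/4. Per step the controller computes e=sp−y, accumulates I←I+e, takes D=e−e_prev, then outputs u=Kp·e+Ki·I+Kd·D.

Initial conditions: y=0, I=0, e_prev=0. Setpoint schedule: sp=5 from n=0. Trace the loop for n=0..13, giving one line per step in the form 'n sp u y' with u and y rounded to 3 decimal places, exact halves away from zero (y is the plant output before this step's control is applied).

(exact arithmetic carried between steps; '≈' marks a value shown rounded to 6 d.p. or computed from one; I and e_prev carry over from the previous line; the table rounds u and y to 3 d.p., halves away from zero)
n=0: y=0, sp=5, e=sp−y=5; I=5, D=e−e_prev=5; u=3/2·5+3/4·5+5/4·5=17.5; next y=1/5·0+1/4·17.5=4.375
n=1: y=4.375, sp=5, e=sp−y=0.625; I=5.625, D=e−e_prev=-4.375; u=3/2·0.625+3/4·5.625+5/4·(-4.375)=-0.3125; next y=1/5·4.375+1/4·(-0.3125)=0.796875
n=2: y=0.796875, sp=5, e=sp−y=4.203125; I=9.828125, D=e−e_prev=3.578125; u=3/2·4.203125+3/4·9.828125+5/4·3.578125≈18.148438; next y=1/5·0.796875+1/4·18.148438≈4.696484
n=3: y≈4.696484, sp=5, e=sp−y≈0.303516; I≈10.131641, D=e−e_prev≈-3.899609; u=3/2·0.303516+3/4·10.131641+5/4·(-3.899609)≈3.179492; next y=1/5·4.696484+1/4·3.179492≈1.734170
n=4: y≈1.734170, sp=5, e=sp−y≈3.265830; I≈13.397471, D=e−e_prev≈2.962314; u=3/2·3.265830+3/4·13.397471+5/4·2.962314≈18.649741; next y=1/5·1.734170+1/4·18.649741≈5.009269
n=5: y≈5.009269, sp=5, e=sp−y≈-0.009269; I≈13.388201, D=e−e_prev≈-3.275099; u=3/2·(-0.009269)+3/4·13.388201+5/4·(-3.275099)≈5.933373; next y=1/5·5.009269+1/4·5.933373≈2.485197
n=6: y≈2.485197, sp=5, e=sp−y≈2.514803; I≈15.903004, D=e−e_prev≈2.524072; u=3/2·2.514803+3/4·15.903004+5/4·2.524072≈18.854548; next y=1/5·2.485197+1/4·18.854548≈5.210676
n=7: y≈5.210676, sp=5, e=sp−y≈-0.210676; I≈15.692328, D=e−e_prev≈-2.725479; u=3/2·(-0.210676)+3/4·15.692328+5/4·(-2.725479)≈8.046382; next y=1/5·5.210676+1/4·8.046382≈3.053731
n=8: y≈3.053731, sp=5, e=sp−y≈1.946269; I≈17.638597, D=e−e_prev≈2.156946; u=3/2·1.946269+3/4·17.638597+5/4·2.156946≈18.844533; next y=1/5·3.053731+1/4·18.844533≈5.321880
n=9: y≈5.321880, sp=5, e=sp−y≈-0.321880; I≈17.316718, D=e−e_prev≈-2.268149; u=3/2·(-0.321880)+3/4·17.316718+5/4·(-2.268149)≈9.669533; next y=1/5·5.321880+1/4·9.669533≈3.481759
n=10: y≈3.481759, sp=5, e=sp−y≈1.518241; I≈18.834958, D=e−e_prev≈1.840120; u=3/2·1.518241+3/4·18.834958+5/4·1.840120≈18.703731; next y=1/5·3.481759+1/4·18.703731≈5.372284
n=11: y≈5.372284, sp=5, e=sp−y≈-0.372284; I≈18.462674, D=e−e_prev≈-1.890525; u=3/2·(-0.372284)+3/4·18.462674+5/4·(-1.890525)≈10.925422; next y=1/5·5.372284+1/4·10.925422≈3.805812
n=12: y≈3.805812, sp=5, e=sp−y≈1.194188; I≈19.656862, D=e−e_prev≈1.566472; u=3/2·1.194188+3/4·19.656862+5/4·1.566472≈18.492018; next y=1/5·3.805812+1/4·18.492018≈5.384167
n=13: y≈5.384167, sp=5, e=sp−y≈-0.384167; I≈19.272695, D=e−e_prev≈-1.578354; u=3/2·(-0.384167)+3/4·19.272695+5/4·(-1.578354)≈11.905328; next y=1/5·5.384167+1/4·11.905328≈4.053165

0 5 17.500 0.000
1 5 -0.313 4.375
2 5 18.148 0.797
3 5 3.179 4.696
4 5 18.650 1.734
5 5 5.933 5.009
6 5 18.855 2.485
7 5 8.046 5.211
8 5 18.845 3.054
9 5 9.670 5.322
10 5 18.704 3.482
11 5 10.925 5.372
12 5 18.492 3.806
13 5 11.905 5.384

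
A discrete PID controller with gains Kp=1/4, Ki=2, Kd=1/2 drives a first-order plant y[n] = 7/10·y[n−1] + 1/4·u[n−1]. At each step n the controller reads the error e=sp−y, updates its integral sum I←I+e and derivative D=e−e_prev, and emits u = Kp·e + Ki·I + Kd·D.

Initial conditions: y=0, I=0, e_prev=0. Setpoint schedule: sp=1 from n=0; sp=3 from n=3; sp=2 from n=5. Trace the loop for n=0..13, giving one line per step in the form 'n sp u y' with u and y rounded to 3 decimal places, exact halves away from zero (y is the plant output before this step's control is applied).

(exact arithmetic carried between steps; '≈' marks a value shown rounded to 6 d.p. or computed from one; I and e_prev carry over from the previous line; the table rounds u and y to 3 d.p., halves away from zero)
n=0: y=0, sp=1, e=sp−y=1; I=1, D=e−e_prev=1; u=1/4·1+2·1+1/2·1=2.75; next y=7/10·0+1/4·2.75=0.6875
n=1: y=0.6875, sp=1, e=sp−y=0.3125; I=1.3125, D=e−e_prev=-0.6875; u=1/4·0.3125+2·1.3125+1/2·(-0.6875)=2.359375; next y=7/10·0.6875+1/4·2.359375≈1.071094
n=2: y≈1.071094, sp=1, e=sp−y≈-0.071094; I≈1.241406, D=e−e_prev≈-0.383594; u=1/4·(-0.071094)+2·1.241406+1/2·(-0.383594)≈2.273242; next y=7/10·1.071094+1/4·2.273242≈1.318076
n=3: y≈1.318076, sp=3, e=sp−y≈1.681924; I≈2.923330, D=e−e_prev≈1.753018; u=1/4·1.681924+2·2.923330+1/2·1.753018≈7.143650; next y=7/10·1.318076+1/4·7.143650≈2.708566
n=4: y≈2.708566, sp=3, e=sp−y≈0.291434; I≈3.214764, D=e−e_prev≈-1.390490; u=1/4·0.291434+2·3.214764+1/2·(-1.390490)≈5.807142; next y=7/10·2.708566+1/4·5.807142≈3.347782
n=5: y≈3.347782, sp=2, e=sp−y≈-1.347782; I≈1.866983, D=e−e_prev≈-1.639216; u=1/4·(-1.347782)+2·1.866983+1/2·(-1.639216)≈2.577412; next y=7/10·3.347782+1/4·2.577412≈2.987800
n=6: y≈2.987800, sp=2, e=sp−y≈-0.987800; I≈0.879183, D=e−e_prev≈0.359981; u=1/4·(-0.987800)+2·0.879183+1/2·0.359981≈1.691406; next y=7/10·2.987800+1/4·1.691406≈2.514312
n=7: y≈2.514312, sp=2, e=sp−y≈-0.514312; I≈0.364871, D=e−e_prev≈0.473489; u=1/4·(-0.514312)+2·0.364871+1/2·0.473489≈0.837908; next y=7/10·2.514312+1/4·0.837908≈1.969495
n=8: y≈1.969495, sp=2, e=sp−y≈0.030505; I≈0.395376, D=e−e_prev≈0.544816; u=1/4·0.030505+2·0.395376+1/2·0.544816≈1.070786; next y=7/10·1.969495+1/4·1.070786≈1.646343
n=9: y≈1.646343, sp=2, e=sp−y≈0.353657; I≈0.749033, D=e−e_prev≈0.323152; u=1/4·0.353657+2·0.749033+1/2·0.323152≈1.748056; next y=7/10·1.646343+1/4·1.748056≈1.589454
n=10: y≈1.589454, sp=2, e=sp−y≈0.410546; I≈1.159579, D=e−e_prev≈0.056889; u=1/4·0.410546+2·1.159579+1/2·0.056889≈2.450238; next y=7/10·1.589454+1/4·2.450238≈1.725177
n=11: y≈1.725177, sp=2, e=sp−y≈0.274823; I≈1.434401, D=e−e_prev≈-0.135723; u=1/4·0.274823+2·1.434401+1/2·(-0.135723)≈2.869646; next y=7/10·1.725177+1/4·2.869646≈1.925036
n=12: y≈1.925036, sp=2, e=sp−y≈0.074964; I≈1.509365, D=e−e_prev≈-0.199858; u=1/4·0.074964+2·1.509365+1/2·(-0.199858)≈2.937543; next y=7/10·1.925036+1/4·2.937543≈2.081911
n=13: y≈2.081911, sp=2, e=sp−y≈-0.081911; I≈1.427455, D=e−e_prev≈-0.156875; u=1/4·(-0.081911)+2·1.427455+1/2·(-0.156875)≈2.755994; next y=7/10·2.081911+1/4·2.755994≈2.146336

0 1 2.750 0.000
1 1 2.359 0.688
2 1 2.273 1.071
3 3 7.144 1.318
4 3 5.807 2.709
5 2 2.577 3.348
6 2 1.691 2.988
7 2 0.838 2.514
8 2 1.071 1.969
9 2 1.748 1.646
10 2 2.450 1.589
11 2 2.870 1.725
12 2 2.938 1.925
13 2 2.756 2.082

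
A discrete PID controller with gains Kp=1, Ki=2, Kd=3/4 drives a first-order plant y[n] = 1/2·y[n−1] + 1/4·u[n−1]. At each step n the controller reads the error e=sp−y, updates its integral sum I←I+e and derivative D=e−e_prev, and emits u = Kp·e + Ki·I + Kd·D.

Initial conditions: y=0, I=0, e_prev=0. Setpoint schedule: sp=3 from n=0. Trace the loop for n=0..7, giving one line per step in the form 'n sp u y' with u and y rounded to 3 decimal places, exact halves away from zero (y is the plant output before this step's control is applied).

(exact arithmetic carried between steps; '≈' marks a value shown rounded to 6 d.p. or computed from one; I and e_prev carry over from the previous line; the table rounds u and y to 3 d.p., halves away from zero)
n=0: y=0, sp=3, e=sp−y=3; I=3, D=e−e_prev=3; u=1·3+2·3+3/4·3=11.25; next y=1/2·0+1/4·11.25=2.8125
n=1: y=2.8125, sp=3, e=sp−y=0.1875; I=3.1875, D=e−e_prev=-2.8125; u=1·0.1875+2·3.1875+3/4·(-2.8125)=4.453125; next y=1/2·2.8125+1/4·4.453125≈2.519531
n=2: y≈2.519531, sp=3, e=sp−y≈0.480469; I≈3.667969, D=e−e_prev≈0.292969; u=1·0.480469+2·3.667969+3/4·0.292969≈8.036133; next y=1/2·2.519531+1/4·8.036133≈3.268799
n=3: y≈3.268799, sp=3, e=sp−y≈-0.268799; I≈3.399170, D=e−e_prev≈-0.749268; u=1·(-0.268799)+2·3.399170+3/4·(-0.749268)≈5.967590; next y=1/2·3.268799+1/4·5.967590≈3.126297
n=4: y≈3.126297, sp=3, e=sp−y≈-0.126297; I≈3.272873, D=e−e_prev≈0.142502; u=1·(-0.126297)+2·3.272873+3/4·0.142502≈6.526325; next y=1/2·3.126297+1/4·6.526325≈3.194730
n=5: y≈3.194730, sp=3, e=sp−y≈-0.194730; I≈3.078143, D=e−e_prev≈-0.068433; u=1·(-0.194730)+2·3.078143+3/4·(-0.068433)≈5.910232; next y=1/2·3.194730+1/4·5.910232≈3.074923
n=6: y≈3.074923, sp=3, e=sp−y≈-0.074923; I≈3.003220, D=e−e_prev≈0.119807; u=1·(-0.074923)+2·3.003220+3/4·0.119807≈6.021373; next y=1/2·3.074923+1/4·6.021373≈3.042805
n=7: y≈3.042805, sp=3, e=sp−y≈-0.042805; I≈2.960416, D=e−e_prev≈0.032118; u=1·(-0.042805)+2·2.960416+3/4·0.032118≈5.902115; next y=1/2·3.042805+1/4·5.902115≈2.996931

0 3 11.250 0.000
1 3 4.453 2.813
2 3 8.036 2.520
3 3 5.968 3.269
4 3 6.526 3.126
5 3 5.910 3.195
6 3 6.021 3.075
7 3 5.902 3.043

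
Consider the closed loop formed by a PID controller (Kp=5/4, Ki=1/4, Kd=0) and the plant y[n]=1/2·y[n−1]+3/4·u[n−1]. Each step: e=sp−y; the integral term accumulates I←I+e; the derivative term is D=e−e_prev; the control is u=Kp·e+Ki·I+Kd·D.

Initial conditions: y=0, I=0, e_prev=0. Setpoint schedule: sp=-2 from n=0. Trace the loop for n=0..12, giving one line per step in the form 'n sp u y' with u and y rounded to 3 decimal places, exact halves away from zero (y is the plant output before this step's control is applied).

0 -2 -3.000 0.000
1 -2 -0.125 -2.250
2 -2 -1.609 -1.219
3 -2 -0.908 -1.816
4 -2 -1.295 -1.589
5 -2 -1.133 -1.766
6 -2 -1.241 -1.732
7 -2 -1.211 -1.797
8 -2 -1.247 -1.807
9 -2 -1.248 -1.839
10 -2 -1.263 -1.855
11 -2 -1.270 -1.875
12 -2 -1.279 -1.890

(exact arithmetic carried between steps; '≈' marks a value shown rounded to 6 d.p. or computed from one; I and e_prev carry over from the previous line; the table rounds u and y to 3 d.p., halves away from zero)
n=0: y=0, sp=-2, e=sp−y=-2; I=-2, D=e−e_prev=-2; u=5/4·(-2)+1/4·(-2)+0·(-2)=-3; next y=1/2·0+3/4·(-3)=-2.25
n=1: y=-2.25, sp=-2, e=sp−y=0.25; I=-1.75, D=e−e_prev=2.25; u=5/4·0.25+1/4·(-1.75)+0·2.25=-0.125; next y=1/2·(-2.25)+3/4·(-0.125)=-1.21875
n=2: y=-1.21875, sp=-2, e=sp−y=-0.78125; I=-2.53125, D=e−e_prev=-1.03125; u=5/4·(-0.78125)+1/4·(-2.53125)+0·(-1.03125)=-1.609375; next y=1/2·(-1.21875)+3/4·(-1.609375)≈-1.816406
n=3: y≈-1.816406, sp=-2, e=sp−y≈-0.183594; I≈-2.714844, D=e−e_prev≈0.597656; u=5/4·(-0.183594)+1/4·(-2.714844)+0·0.597656≈-0.908203; next y=1/2·(-1.816406)+3/4·(-0.908203)≈-1.589355
n=4: y≈-1.589355, sp=-2, e=sp−y≈-0.410645; I≈-3.125488, D=e−e_prev≈-0.227051; u=5/4·(-0.410645)+1/4·(-3.125488)+0·(-0.227051)≈-1.294678; next y=1/2·(-1.589355)+3/4·(-1.294678)≈-1.765686
n=5: y≈-1.765686, sp=-2, e=sp−y≈-0.234314; I≈-3.359802, D=e−e_prev≈0.176331; u=5/4·(-0.234314)+1/4·(-3.359802)+0·0.176331≈-1.132843; next y=1/2·(-1.765686)+3/4·(-1.132843)≈-1.732475
n=6: y≈-1.732475, sp=-2, e=sp−y≈-0.267525; I≈-3.627327, D=e−e_prev≈-0.033211; u=5/4·(-0.267525)+1/4·(-3.627327)+0·(-0.033211)≈-1.241238; next y=1/2·(-1.732475)+3/4·(-1.241238)≈-1.797166
n=7: y≈-1.797166, sp=-2, e=sp−y≈-0.202834; I≈-3.830161, D=e−e_prev≈0.064691; u=5/4·(-0.202834)+1/4·(-3.830161)+0·0.064691≈-1.211083; next y=1/2·(-1.797166)+3/4·(-1.211083)≈-1.806895
n=8: y≈-1.806895, sp=-2, e=sp−y≈-0.193105; I≈-4.023266, D=e−e_prev≈0.009729; u=5/4·(-0.193105)+1/4·(-4.023266)+0·0.009729≈-1.247198; next y=1/2·(-1.806895)+3/4·(-1.247198)≈-1.838846
n=9: y≈-1.838846, sp=-2, e=sp−y≈-0.161154; I≈-4.184420, D=e−e_prev≈0.031951; u=5/4·(-0.161154)+1/4·(-4.184420)+0·0.031951≈-1.247548; next y=1/2·(-1.838846)+3/4·(-1.247548)≈-1.855084
n=10: y≈-1.855084, sp=-2, e=sp−y≈-0.144916; I≈-4.329336, D=e−e_prev≈0.016238; u=5/4·(-0.144916)+1/4·(-4.329336)+0·0.016238≈-1.263479; next y=1/2·(-1.855084)+3/4·(-1.263479)≈-1.875151
n=11: y≈-1.875151, sp=-2, e=sp−y≈-0.124849; I≈-4.454185, D=e−e_prev≈0.020068; u=5/4·(-0.124849)+1/4·(-4.454185)+0·0.020068≈-1.269607; next y=1/2·(-1.875151)+3/4·(-1.269607)≈-1.889781
n=12: y≈-1.889781, sp=-2, e=sp−y≈-0.110219; I≈-4.564404, D=e−e_prev≈0.014630; u=5/4·(-0.110219)+1/4·(-4.564404)+0·0.014630≈-1.278875; next y=1/2·(-1.889781)+3/4·(-1.278875)≈-1.904047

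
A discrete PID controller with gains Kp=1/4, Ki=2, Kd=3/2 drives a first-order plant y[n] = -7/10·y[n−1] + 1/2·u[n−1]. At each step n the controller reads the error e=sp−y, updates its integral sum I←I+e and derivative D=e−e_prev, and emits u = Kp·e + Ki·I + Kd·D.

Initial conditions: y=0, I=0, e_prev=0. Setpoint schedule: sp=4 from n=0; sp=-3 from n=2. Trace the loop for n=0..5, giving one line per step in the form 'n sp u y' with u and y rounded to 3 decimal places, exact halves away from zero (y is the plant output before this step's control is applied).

(exact arithmetic carried between steps; '≈' marks a value shown rounded to 6 d.p. or computed from one; I and e_prev carry over from the previous line; the table rounds u and y to 3 d.p., halves away from zero)
n=0: y=0, sp=4, e=sp−y=4; I=4, D=e−e_prev=4; u=1/4·4+2·4+3/2·4=15; next y=-7/10·0+1/2·15=7.5
n=1: y=7.5, sp=4, e=sp−y=-3.5; I=0.5, D=e−e_prev=-7.5; u=1/4·(-3.5)+2·0.5+3/2·(-7.5)=-11.125; next y=-7/10·7.5+1/2·(-11.125)=-10.8125
n=2: y=-10.8125, sp=-3, e=sp−y=7.8125; I=8.3125, D=e−e_prev=11.3125; u=1/4·7.8125+2·8.3125+3/2·11.3125=35.546875; next y=-7/10·(-10.8125)+1/2·35.546875≈25.342188
n=3: y≈25.342188, sp=-3, e=sp−y≈-28.342188; I≈-20.029688, D=e−e_prev≈-36.154688; u=1/4·(-28.342188)+2·(-20.029688)+3/2·(-36.154688)≈-101.376953; next y=-7/10·25.342188+1/2·(-101.376953)≈-68.428008
n=4: y≈-68.428008, sp=-3, e=sp−y≈65.428008; I≈45.398320, D=e−e_prev≈93.770195; u=1/4·65.428008+2·45.398320+3/2·93.770195≈247.808936; next y=-7/10·(-68.428008)+1/2·247.808936≈171.804073
n=5: y≈171.804073, sp=-3, e=sp−y≈-174.804073; I≈-129.405753, D=e−e_prev≈-240.232081; u=1/4·(-174.804073)+2·(-129.405753)+3/2·(-240.232081)≈-662.860646; next y=-7/10·171.804073+1/2·(-662.860646)≈-451.693174

0 4 15.000 0.000
1 4 -11.125 7.500
2 -3 35.547 -10.813
3 -3 -101.377 25.342
4 -3 247.809 -68.428
5 -3 -662.861 171.804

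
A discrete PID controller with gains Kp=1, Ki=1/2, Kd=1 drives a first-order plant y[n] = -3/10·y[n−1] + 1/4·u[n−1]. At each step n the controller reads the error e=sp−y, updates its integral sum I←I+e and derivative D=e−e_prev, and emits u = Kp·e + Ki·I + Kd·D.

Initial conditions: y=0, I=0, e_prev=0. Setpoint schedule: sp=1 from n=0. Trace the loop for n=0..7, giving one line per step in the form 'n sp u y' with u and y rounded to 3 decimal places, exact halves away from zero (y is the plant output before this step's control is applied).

0 1 2.500 0.000
1 1 0.438 0.625
2 1 3.008 -0.078
3 1 0.710 0.775
4 1 3.752 -0.055
5 1 0.925 0.955
6 1 4.482 -0.055
7 1 1.019 1.137

(exact arithmetic carried between steps; '≈' marks a value shown rounded to 6 d.p. or computed from one; I and e_prev carry over from the previous line; the table rounds u and y to 3 d.p., halves away from zero)
n=0: y=0, sp=1, e=sp−y=1; I=1, D=e−e_prev=1; u=1·1+1/2·1+1·1=2.5; next y=-3/10·0+1/4·2.5=0.625
n=1: y=0.625, sp=1, e=sp−y=0.375; I=1.375, D=e−e_prev=-0.625; u=1·0.375+1/2·1.375+1·(-0.625)=0.4375; next y=-3/10·0.625+1/4·0.4375=-0.078125
n=2: y=-0.078125, sp=1, e=sp−y=1.078125; I=2.453125, D=e−e_prev=0.703125; u=1·1.078125+1/2·2.453125+1·0.703125≈3.007813; next y=-3/10·(-0.078125)+1/4·3.007813≈0.775391
n=3: y≈0.775391, sp=1, e=sp−y≈0.224609; I≈2.677734, D=e−e_prev≈-0.853516; u=1·0.224609+1/2·2.677734+1·(-0.853516)≈0.709961; next y=-3/10·0.775391+1/4·0.709961≈-0.055127
n=4: y≈-0.055127, sp=1, e=sp−y≈1.055127; I≈3.732861, D=e−e_prev≈0.830518; u=1·1.055127+1/2·3.732861+1·0.830518≈3.752075; next y=-3/10·(-0.055127)+1/4·3.752075≈0.954557
n=5: y≈0.954557, sp=1, e=sp−y≈0.045443; I≈3.778304, D=e−e_prev≈-1.009684; u=1·0.045443+1/2·3.778304+1·(-1.009684)≈0.924911; next y=-3/10·0.954557+1/4·0.924911≈-0.055139
n=6: y≈-0.055139, sp=1, e=sp−y≈1.055139; I≈4.833444, D=e−e_prev≈1.009696; u=1·1.055139+1/2·4.833444+1·1.009696≈4.481557; next y=-3/10·(-0.055139)+1/4·4.481557≈1.136931
n=7: y≈1.136931, sp=1, e=sp−y≈-0.136931; I≈4.696513, D=e−e_prev≈-1.192070; u=1·(-0.136931)+1/2·4.696513+1·(-1.192070)≈1.019255; next y=-3/10·1.136931+1/4·1.019255≈-0.086266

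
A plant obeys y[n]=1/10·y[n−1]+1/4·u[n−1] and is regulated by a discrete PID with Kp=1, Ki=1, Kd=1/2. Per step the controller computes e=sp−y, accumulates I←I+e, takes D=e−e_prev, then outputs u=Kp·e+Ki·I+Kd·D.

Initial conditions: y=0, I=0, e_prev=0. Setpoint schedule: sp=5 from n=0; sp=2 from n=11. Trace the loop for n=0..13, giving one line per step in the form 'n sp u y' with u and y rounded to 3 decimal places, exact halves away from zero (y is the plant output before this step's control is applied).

0 5 12.500 0.000
1 5 7.188 3.125
2 5 13.164 2.109
3 5 12.065 3.502
4 5 14.598 3.367
5 5 14.615 3.986
6 5 15.773 4.052
7 5 16.013 4.349
8 5 16.589 4.438
9 5 16.813 4.591
10 5 17.120 4.662
11 2 9.784 4.746
12 2 13.144 2.921
13 2 9.667 3.578

(exact arithmetic carried between steps; '≈' marks a value shown rounded to 6 d.p. or computed from one; I and e_prev carry over from the previous line; the table rounds u and y to 3 d.p., halves away from zero)
n=0: y=0, sp=5, e=sp−y=5; I=5, D=e−e_prev=5; u=1·5+1·5+1/2·5=12.5; next y=1/10·0+1/4·12.5=3.125
n=1: y=3.125, sp=5, e=sp−y=1.875; I=6.875, D=e−e_prev=-3.125; u=1·1.875+1·6.875+1/2·(-3.125)=7.1875; next y=1/10·3.125+1/4·7.1875=2.109375
n=2: y=2.109375, sp=5, e=sp−y=2.890625; I=9.765625, D=e−e_prev=1.015625; u=1·2.890625+1·9.765625+1/2·1.015625≈13.164063; next y=1/10·2.109375+1/4·13.164063≈3.501953
n=3: y≈3.501953, sp=5, e=sp−y≈1.498047; I≈11.263672, D=e−e_prev≈-1.392578; u=1·1.498047+1·11.263672+1/2·(-1.392578)≈12.065430; next y=1/10·3.501953+1/4·12.065430≈3.366553
n=4: y≈3.366553, sp=5, e=sp−y≈1.633447; I≈12.897119, D=e−e_prev≈0.135400; u=1·1.633447+1·12.897119+1/2·0.135400≈14.598267; next y=1/10·3.366553+1/4·14.598267≈3.986222
n=5: y≈3.986222, sp=5, e=sp−y≈1.013778; I≈13.910897, D=e−e_prev≈-0.619669; u=1·1.013778+1·13.910897+1/2·(-0.619669)≈14.614841; next y=1/10·3.986222+1/4·14.614841≈4.052332
n=6: y≈4.052332, sp=5, e=sp−y≈0.947668; I≈14.858565, D=e−e_prev≈-0.066110; u=1·0.947668+1·14.858565+1/2·(-0.066110)≈15.773177; next y=1/10·4.052332+1/4·15.773177≈4.348528
n=7: y≈4.348528, sp=5, e=sp−y≈0.651472; I≈15.510037, D=e−e_prev≈-0.296195; u=1·0.651472+1·15.510037+1/2·(-0.296195)≈16.013412; next y=1/10·4.348528+1/4·16.013412≈4.438206
n=8: y≈4.438206, sp=5, e=sp−y≈0.561794; I≈16.071832, D=e−e_prev≈-0.089678; u=1·0.561794+1·16.071832+1/2·(-0.089678)≈16.588787; next y=1/10·4.438206+1/4·16.588787≈4.591017
n=9: y≈4.591017, sp=5, e=sp−y≈0.408983; I≈16.480814, D=e−e_prev≈-0.152811; u=1·0.408983+1·16.480814+1/2·(-0.152811)≈16.813391; next y=1/10·4.591017+1/4·16.813391≈4.662450
n=10: y≈4.662450, sp=5, e=sp−y≈0.337550; I≈16.818365, D=e−e_prev≈-0.071432; u=1·0.337550+1·16.818365+1/2·(-0.071432)≈17.120199; next y=1/10·4.662450+1/4·17.120199≈4.746295
n=11: y≈4.746295, sp=2, e=sp−y≈-2.746295; I≈14.072070, D=e−e_prev≈-3.083845; u=1·(-2.746295)+1·14.072070+1/2·(-3.083845)≈9.783853; next y=1/10·4.746295+1/4·9.783853≈2.920593
n=12: y≈2.920593, sp=2, e=sp−y≈-0.920593; I≈13.151477, D=e−e_prev≈1.825702; u=1·(-0.920593)+1·13.151477+1/2·1.825702≈13.143736; next y=1/10·2.920593+1/4·13.143736≈3.577993
n=13: y≈3.577993, sp=2, e=sp−y≈-1.577993; I≈11.573484, D=e−e_prev≈-0.657401; u=1·(-1.577993)+1·11.573484+1/2·(-0.657401)≈9.666791; next y=1/10·3.577993+1/4·9.666791≈2.774497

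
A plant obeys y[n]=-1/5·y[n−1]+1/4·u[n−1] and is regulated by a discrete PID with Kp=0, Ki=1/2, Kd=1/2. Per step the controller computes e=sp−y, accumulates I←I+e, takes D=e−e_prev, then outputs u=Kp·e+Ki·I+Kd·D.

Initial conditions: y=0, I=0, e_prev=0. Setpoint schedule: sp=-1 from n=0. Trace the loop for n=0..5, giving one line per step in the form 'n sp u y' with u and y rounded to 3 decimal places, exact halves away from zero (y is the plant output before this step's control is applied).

(exact arithmetic carried between steps; '≈' marks a value shown rounded to 6 d.p. or computed from one; I and e_prev carry over from the previous line; the table rounds u and y to 3 d.p., halves away from zero)
n=0: y=0, sp=-1, e=sp−y=-1; I=-1, D=e−e_prev=-1; u=0·(-1)+1/2·(-1)+1/2·(-1)=-1; next y=-1/5·0+1/4·(-1)=-0.25
n=1: y=-0.25, sp=-1, e=sp−y=-0.75; I=-1.75, D=e−e_prev=0.25; u=0·(-0.75)+1/2·(-1.75)+1/2·0.25=-0.75; next y=-1/5·(-0.25)+1/4·(-0.75)=-0.1375
n=2: y=-0.1375, sp=-1, e=sp−y=-0.8625; I=-2.6125, D=e−e_prev=-0.1125; u=0·(-0.8625)+1/2·(-2.6125)+1/2·(-0.1125)=-1.3625; next y=-1/5·(-0.1375)+1/4·(-1.3625)=-0.313125
n=3: y=-0.313125, sp=-1, e=sp−y=-0.686875; I=-3.299375, D=e−e_prev=0.175625; u=0·(-0.686875)+1/2·(-3.299375)+1/2·0.175625=-1.561875; next y=-1/5·(-0.313125)+1/4·(-1.561875)≈-0.327844
n=4: y≈-0.327844, sp=-1, e=sp−y≈-0.672156; I≈-3.971531, D=e−e_prev≈0.014719; u=0·(-0.672156)+1/2·(-3.971531)+1/2·0.014719≈-1.978406; next y=-1/5·(-0.327844)+1/4·(-1.978406)≈-0.429033
n=5: y≈-0.429033, sp=-1, e=sp−y≈-0.570967; I≈-4.542498, D=e−e_prev≈0.101189; u=0·(-0.570967)+1/2·(-4.542498)+1/2·0.101189≈-2.220655; next y=-1/5·(-0.429033)+1/4·(-2.220655)≈-0.469357

0 -1 -1.000 0.000
1 -1 -0.750 -0.250
2 -1 -1.363 -0.138
3 -1 -1.562 -0.313
4 -1 -1.978 -0.328
5 -1 -2.221 -0.429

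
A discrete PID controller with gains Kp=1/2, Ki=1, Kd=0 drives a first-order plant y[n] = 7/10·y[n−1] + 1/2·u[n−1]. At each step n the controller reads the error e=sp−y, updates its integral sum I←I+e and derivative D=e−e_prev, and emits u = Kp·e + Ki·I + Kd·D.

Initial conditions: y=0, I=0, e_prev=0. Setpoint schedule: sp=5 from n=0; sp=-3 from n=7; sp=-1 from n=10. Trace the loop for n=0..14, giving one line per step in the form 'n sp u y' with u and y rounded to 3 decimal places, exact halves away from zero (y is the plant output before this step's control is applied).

0 5 7.500 0.000
1 5 6.875 3.750
2 5 4.656 6.063
3 5 2.830 6.572
4 5 2.093 6.015
5 5 2.215 5.257
6 5 2.662 4.787
7 -3 -8.967 4.682
8 -3 -7.817 -1.206
9 -3 -4.291 -4.753
10 -1 1.541 -5.472
11 -1 2.395 -3.060
12 -1 1.282 -0.944
13 -1 -0.160 -0.020
14 -1 -1.029 -0.094

(exact arithmetic carried between steps; '≈' marks a value shown rounded to 6 d.p. or computed from one; I and e_prev carry over from the previous line; the table rounds u and y to 3 d.p., halves away from zero)
n=0: y=0, sp=5, e=sp−y=5; I=5, D=e−e_prev=5; u=1/2·5+1·5+0·5=7.5; next y=7/10·0+1/2·7.5=3.75
n=1: y=3.75, sp=5, e=sp−y=1.25; I=6.25, D=e−e_prev=-3.75; u=1/2·1.25+1·6.25+0·(-3.75)=6.875; next y=7/10·3.75+1/2·6.875=6.0625
n=2: y=6.0625, sp=5, e=sp−y=-1.0625; I=5.1875, D=e−e_prev=-2.3125; u=1/2·(-1.0625)+1·5.1875+0·(-2.3125)=4.65625; next y=7/10·6.0625+1/2·4.65625=6.571875
n=3: y=6.571875, sp=5, e=sp−y=-1.571875; I=3.615625, D=e−e_prev=-0.509375; u=1/2·(-1.571875)+1·3.615625+0·(-0.509375)≈2.829688; next y=7/10·6.571875+1/2·2.829688≈6.015156
n=4: y≈6.015156, sp=5, e=sp−y≈-1.015156; I≈2.600469, D=e−e_prev≈0.556719; u=1/2·(-1.015156)+1·2.600469+0·0.556719≈2.092891; next y=7/10·6.015156+1/2·2.092891≈5.257055
n=5: y≈5.257055, sp=5, e=sp−y≈-0.257055; I≈2.343414, D=e−e_prev≈0.758102; u=1/2·(-0.257055)+1·2.343414+0·0.758102≈2.214887; next y=7/10·5.257055+1/2·2.214887≈4.787382
n=6: y≈4.787382, sp=5, e=sp−y≈0.212618; I≈2.556032, D=e−e_prev≈0.469673; u=1/2·0.212618+1·2.556032+0·0.469673≈2.662342; next y=7/10·4.787382+1/2·2.662342≈4.682338
n=7: y≈4.682338, sp=-3, e=sp−y≈-7.682338; I≈-5.126306, D=e−e_prev≈-7.894956; u=1/2·(-7.682338)+1·(-5.126306)+0·(-7.894956)≈-8.967475; next y=7/10·4.682338+1/2·(-8.967475)≈-1.206101
n=8: y≈-1.206101, sp=-3, e=sp−y≈-1.793899; I≈-6.920205, D=e−e_prev≈5.888439; u=1/2·(-1.793899)+1·(-6.920205)+0·5.888439≈-7.817154; next y=7/10·(-1.206101)+1/2·(-7.817154)≈-4.752848
n=9: y≈-4.752848, sp=-3, e=sp−y≈1.752848; I≈-5.167357, D=e−e_prev≈3.546747; u=1/2·1.752848+1·(-5.167357)+0·3.546747≈-4.290933; next y=7/10·(-4.752848)+1/2·(-4.290933)≈-5.472460
n=10: y≈-5.472460, sp=-1, e=sp−y≈4.472460; I≈-0.694897, D=e−e_prev≈2.719612; u=1/2·4.472460+1·(-0.694897)+0·2.719612≈1.541333; next y=7/10·(-5.472460)+1/2·1.541333≈-3.060056
n=11: y≈-3.060056, sp=-1, e=sp−y≈2.060056; I≈1.365158, D=e−e_prev≈-2.412404; u=1/2·2.060056+1·1.365158+0·(-2.412404)≈2.395186; next y=7/10·(-3.060056)+1/2·2.395186≈-0.944446
n=12: y≈-0.944446, sp=-1, e=sp−y≈-0.055554; I≈1.309604, D=e−e_prev≈-2.115610; u=1/2·(-0.055554)+1·1.309604+0·(-2.115610)≈1.281827; next y=7/10·(-0.944446)+1/2·1.281827≈-0.020198
n=13: y≈-0.020198, sp=-1, e=sp−y≈-0.979802; I≈0.329803, D=e−e_prev≈-0.924247; u=1/2·(-0.979802)+1·0.329803+0·(-0.924247)≈-0.160098; next y=7/10·(-0.020198)+1/2·(-0.160098)≈-0.094188
n=14: y≈-0.094188, sp=-1, e=sp−y≈-0.905812; I≈-0.576009, D=e−e_prev≈0.073989; u=1/2·(-0.905812)+1·(-0.576009)+0·0.073989≈-1.028915; next y=7/10·(-0.094188)+1/2·(-1.028915)≈-0.580389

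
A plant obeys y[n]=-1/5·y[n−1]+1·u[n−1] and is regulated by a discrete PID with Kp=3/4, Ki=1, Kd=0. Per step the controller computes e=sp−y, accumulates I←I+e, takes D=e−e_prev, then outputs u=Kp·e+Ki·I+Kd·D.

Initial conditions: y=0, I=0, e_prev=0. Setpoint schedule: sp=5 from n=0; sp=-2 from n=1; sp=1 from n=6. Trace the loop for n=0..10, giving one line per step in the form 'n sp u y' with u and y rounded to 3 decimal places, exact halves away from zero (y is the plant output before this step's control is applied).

0 5 8.750 0.000
1 -2 -13.813 8.750
2 -2 17.984 -15.563
3 -2 -32.607 21.097
4 -2 45.662 -36.826
5 -2 -76.755 53.027
6 1 119.146 -87.361
7 1 -184.457 136.619
8 1 289.623 -211.780
9 1 -449.176 331.979
10 1 703.059 -515.572

(exact arithmetic carried between steps; '≈' marks a value shown rounded to 6 d.p. or computed from one; I and e_prev carry over from the previous line; the table rounds u and y to 3 d.p., halves away from zero)
n=0: y=0, sp=5, e=sp−y=5; I=5, D=e−e_prev=5; u=3/4·5+1·5+0·5=8.75; next y=-1/5·0+1·8.75=8.75
n=1: y=8.75, sp=-2, e=sp−y=-10.75; I=-5.75, D=e−e_prev=-15.75; u=3/4·(-10.75)+1·(-5.75)+0·(-15.75)=-13.8125; next y=-1/5·8.75+1·(-13.8125)=-15.5625
n=2: y=-15.5625, sp=-2, e=sp−y=13.5625; I=7.8125, D=e−e_prev=24.3125; u=3/4·13.5625+1·7.8125+0·24.3125=17.984375; next y=-1/5·(-15.5625)+1·17.984375=21.096875
n=3: y=21.096875, sp=-2, e=sp−y=-23.096875; I=-15.284375, D=e−e_prev=-36.659375; u=3/4·(-23.096875)+1·(-15.284375)+0·(-36.659375)≈-32.607031; next y=-1/5·21.096875+1·(-32.607031)≈-36.826406
n=4: y≈-36.826406, sp=-2, e=sp−y≈34.826406; I≈19.542031, D=e−e_prev≈57.923281; u=3/4·34.826406+1·19.542031+0·57.923281≈45.661836; next y=-1/5·(-36.826406)+1·45.661836≈53.027117
n=5: y≈53.027117, sp=-2, e=sp−y≈-55.027117; I≈-35.485086, D=e−e_prev≈-89.853523; u=3/4·(-55.027117)+1·(-35.485086)+0·(-89.853523)≈-76.755424; next y=-1/5·53.027117+1·(-76.755424)≈-87.360847
n=6: y≈-87.360847, sp=1, e=sp−y≈88.360847; I≈52.875761, D=e−e_prev≈143.387964; u=3/4·88.360847+1·52.875761+0·143.387964≈119.146397; next y=-1/5·(-87.360847)+1·119.146397≈136.618566
n=7: y≈136.618566, sp=1, e=sp−y≈-135.618566; I≈-82.742805, D=e−e_prev≈-223.979413; u=3/4·(-135.618566)+1·(-82.742805)+0·(-223.979413)≈-184.456730; next y=-1/5·136.618566+1·(-184.456730)≈-211.780443
n=8: y≈-211.780443, sp=1, e=sp−y≈212.780443; I≈130.037638, D=e−e_prev≈348.399009; u=3/4·212.780443+1·130.037638+0·348.399009≈289.622970; next y=-1/5·(-211.780443)+1·289.622970≈331.979059
n=9: y≈331.979059, sp=1, e=sp−y≈-330.979059; I≈-200.941421, D=e−e_prev≈-543.759501; u=3/4·(-330.979059)+1·(-200.941421)+0·(-543.759501)≈-449.175715; next y=-1/5·331.979059+1·(-449.175715)≈-515.571526
n=10: y≈-515.571526, sp=1, e=sp−y≈516.571526; I≈315.630106, D=e−e_prev≈847.550585; u=3/4·516.571526+1·315.630106+0·847.550585≈703.058750; next y=-1/5·(-515.571526)+1·703.058750≈806.173056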